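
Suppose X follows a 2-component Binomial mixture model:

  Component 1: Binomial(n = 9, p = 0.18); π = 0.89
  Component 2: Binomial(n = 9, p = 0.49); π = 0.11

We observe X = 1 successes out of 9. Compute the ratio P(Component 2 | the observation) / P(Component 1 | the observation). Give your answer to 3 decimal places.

Since P(k|x) ∝ π_k f_k(x), the posterior odds are π_i f_i(x) / (π_j f_j(x)).
Component likelihoods at x = 1 successes out of 9:
  p_1 = C(9,1)·0.18^1·0.82^8 = 9·0.18·0.204414 = 0.331151
  p_2 = C(9,1)·0.49^1·0.51^8 = 9·0.49·0.00457679 = 0.0201837
0.0022202 / 0.294724 ≈ 0.008

0.008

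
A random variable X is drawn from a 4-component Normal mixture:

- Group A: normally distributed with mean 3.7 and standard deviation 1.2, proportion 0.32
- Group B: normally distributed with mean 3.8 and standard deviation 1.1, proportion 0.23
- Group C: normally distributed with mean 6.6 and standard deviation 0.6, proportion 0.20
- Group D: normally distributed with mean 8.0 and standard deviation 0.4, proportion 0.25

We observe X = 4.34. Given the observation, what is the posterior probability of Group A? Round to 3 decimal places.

Apply Bayes' rule: the posterior for each component is proportional to its prior times its likelihood at x.
Normal densities:
  L_A = (1/(1.2·√(2π)))·exp(−(4.34−3.7)²/(2·1.2²)) = 0.332452·exp(-0.14222) = 0.288378
  L_B = (1/(1.1·√(2π)))·exp(−(4.34−3.8)²/(2·1.1²)) = 0.362675·exp(-0.12050) = 0.321504
  L_C = (1/(0.6·√(2π)))·exp(−(4.34−6.6)²/(2·0.6²)) = 0.664904·exp(-7.09389) = 0.000551978
  L_D = (1/(0.4·√(2π)))·exp(−(4.34−8.0)²/(2·0.4²)) = 0.997356·exp(-41.86125) = 6.5878e-19
Prior × likelihood for each component:
  P(Z=A)·L_A = 0.32 × 0.288378 = 0.092281
  P(Z=B)·L_B = 0.23 × 0.321504 = 0.073946
  P(Z=C)·L_C = 0.20 × 0.000551978 = 0.000110396
  P(Z=D)·L_D = 0.25 × 6.5878e-19 = 1.64695e-19
Marginal: 0.092281 + 0.073946 + 0.000110396 + 1.64695e-19 = 0.166337
Responsibility of Group A: 0.092281 / 0.166337 ≈ 0.555

0.555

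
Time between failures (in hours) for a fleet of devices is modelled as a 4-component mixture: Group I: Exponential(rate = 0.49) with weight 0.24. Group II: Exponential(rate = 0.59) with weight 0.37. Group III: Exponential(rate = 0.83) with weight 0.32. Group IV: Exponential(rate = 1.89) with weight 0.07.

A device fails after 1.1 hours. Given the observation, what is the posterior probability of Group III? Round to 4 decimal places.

The responsibility of component k is w_k f_k(x) divided by Σ_j w_j f_j(x).
Evaluate each component's likelihood at the observed value:
  L_I = 0.49·e^(−0.49·1.1) = 0.49·e^(−0.5390) = 0.285832
  L_II = 0.59·e^(−0.59·1.1) = 0.59·e^(−0.6490) = 0.308315
  L_III = 0.83·e^(−0.83·1.1) = 0.83·e^(−0.9130) = 0.333094
  L_IV = 1.89·e^(−1.89·1.1) = 1.89·e^(−2.0790) = 0.236354
Weight by the priors:
  w_I·L_I = 0.24 × 0.285832 = 0.0685998
  w_II·L_II = 0.37 × 0.308315 = 0.114077
  w_III·L_III = 0.32 × 0.333094 = 0.10659
  w_IV·L_IV = 0.07 × 0.236354 = 0.0165448
Marginal: 0.0685998 + 0.114077 + 0.10659 + 0.0165448 = 0.305811
P(Group III | 1.1 hours) ≈ 0.3485

0.3485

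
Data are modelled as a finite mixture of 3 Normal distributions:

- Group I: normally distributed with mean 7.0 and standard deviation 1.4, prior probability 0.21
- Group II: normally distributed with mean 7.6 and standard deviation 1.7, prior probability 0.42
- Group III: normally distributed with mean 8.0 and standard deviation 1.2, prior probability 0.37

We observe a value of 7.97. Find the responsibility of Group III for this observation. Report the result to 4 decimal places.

P(component k | x) = π_k·f_k(x) / marginal(x), where marginal(x) = Σ_j π_j·f_j(x).
Component likelihoods at x = 7.97:
  p_I = (1/(1.4·√(2π)))·exp(−(7.97−7.0)²/(2·1.4²)) = 0.284959·exp(-0.24003) = 0.224151
  p_II = (1/(1.7·√(2π)))·exp(−(7.97−7.6)²/(2·1.7²)) = 0.234672·exp(-0.02369) = 0.229179
  p_III = (1/(1.2·√(2π)))·exp(−(7.97−8.0)²/(2·1.2²)) = 0.332452·exp(-0.00031) = 0.332348
Prior × likelihood for each component:
  π_I·p_I = 0.21 × 0.224151 = 0.0470717
  π_II·p_II = 0.42 × 0.229179 = 0.0962552
  π_III·p_III = 0.37 × 0.332348 = 0.122969
Sum: 0.0470717 + 0.0962552 + 0.122969 = 0.266296
So the posterior for Group III is 0.122969 / 0.266296 ≈ 0.4618.

0.4618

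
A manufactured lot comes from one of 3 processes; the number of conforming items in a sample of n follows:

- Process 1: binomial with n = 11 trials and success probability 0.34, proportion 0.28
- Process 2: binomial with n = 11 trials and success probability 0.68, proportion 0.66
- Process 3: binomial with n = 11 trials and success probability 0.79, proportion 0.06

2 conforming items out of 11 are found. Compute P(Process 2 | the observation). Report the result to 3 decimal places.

Apply Bayes' rule: the posterior for each component is proportional to its prior times its likelihood at x.
Binomial probabilities:
  f_1 = 0.151083
  f_2 = 0.000894809
  f_3 = 2.72641e-05
Unnormalised posteriors:
  P(Z=1)·f_1 = 0.28 × 0.151083 = 0.0423033
  P(Z=2)·f_2 = 0.66 × 0.000894809 = 0.000590574
  P(Z=3)·f_3 = 0.06 × 2.72641e-05 = 1.63584e-06
Marginal: 0.0423033 + 0.000590574 + 1.63584e-06 = 0.0428955
Responsibility of Process 2: 0.000590574 / 0.0428955 ≈ 0.014

0.014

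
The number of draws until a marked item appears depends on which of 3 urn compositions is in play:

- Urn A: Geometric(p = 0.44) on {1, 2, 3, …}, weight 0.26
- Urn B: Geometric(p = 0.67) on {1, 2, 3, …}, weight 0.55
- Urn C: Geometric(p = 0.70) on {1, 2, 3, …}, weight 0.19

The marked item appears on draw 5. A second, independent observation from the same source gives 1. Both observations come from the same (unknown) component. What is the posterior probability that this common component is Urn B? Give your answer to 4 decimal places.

Apply Bayes' rule: the posterior for each component is proportional to its prior times its likelihood at x.
Since both observations come from the same component, the likelihood for component k is f_k(x₁)·f_k(x₂).
  p_A = [0.44·(1−0.44)^4 = 0.44·0.098345 = 0.0432718] × [0.44] = 0.0190396
  p_B = [0.67·(1−0.67)^4 = 0.67·0.0118592 = 0.00794567] × [0.67] = 0.0053236
  p_C = [0.70·(1−0.70)^4 = 0.70·0.0081 = 0.00567] × [0.7] = 0.003969
Multiply by the mixture weights:
  π_A·p_A = 0.26 × 0.0190396 = 0.00495029
  π_B·p_B = 0.55 × 0.0053236 = 0.00292798
  π_C·p_C = 0.19 × 0.003969 = 0.00075411
Evidence: 0.00495029 + 0.00292798 + 0.00075411 = 0.00863238
P(Urn B | x) = 0.00292798 / 0.00863238 ≈ 0.3392

0.3392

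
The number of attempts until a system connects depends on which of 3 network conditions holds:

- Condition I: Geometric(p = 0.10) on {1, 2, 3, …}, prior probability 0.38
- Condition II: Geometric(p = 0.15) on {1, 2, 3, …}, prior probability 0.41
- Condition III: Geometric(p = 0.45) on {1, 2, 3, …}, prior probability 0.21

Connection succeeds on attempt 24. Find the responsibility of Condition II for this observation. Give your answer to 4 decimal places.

Posterior ∝ prior × likelihood, so P(k | x) ∝ π_k f_k(x); normalise over all components.
Geometric probabilities:
  f_I = 0.00886294
  f_II = 0.00357048
  f_III = 4.80346e-07
Weight by the priors:
  π_I·f_I = 0.38 × 0.00886294 = 0.00336792
  π_II·f_II = 0.41 × 0.00357048 = 0.0014639
  π_III·f_III = 0.21 × 4.80346e-07 = 1.00873e-07
Sum: 0.00336792 + 0.0014639 + 1.00873e-07 = 0.00483191
Responsibility of Condition II: 0.0014639 / 0.00483191 ≈ 0.3030

0.3030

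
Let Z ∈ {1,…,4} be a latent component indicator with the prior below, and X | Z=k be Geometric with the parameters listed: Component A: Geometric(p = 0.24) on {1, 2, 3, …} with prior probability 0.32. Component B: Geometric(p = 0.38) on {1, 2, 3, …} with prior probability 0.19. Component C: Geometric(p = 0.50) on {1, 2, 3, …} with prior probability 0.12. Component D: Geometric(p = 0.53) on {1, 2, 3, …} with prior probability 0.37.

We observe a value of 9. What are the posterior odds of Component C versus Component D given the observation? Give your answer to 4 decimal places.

The posterior odds equal the prior odds times the likelihood ratio: (w_i/w_j)·(f_i(x)/f_j(x)).
Geometric probabilities:
  f_A = 0.0267128
  f_B = 0.00829692
  f_C = 0.00195312
  f_D = 0.001262
Posterior odds = (w_C·f_C) / (w_D·f_D) = (0.12·0.00195312) / (0.37·0.001262) = 0.000234375 / 0.000466939 ≈ 0.5019

0.5019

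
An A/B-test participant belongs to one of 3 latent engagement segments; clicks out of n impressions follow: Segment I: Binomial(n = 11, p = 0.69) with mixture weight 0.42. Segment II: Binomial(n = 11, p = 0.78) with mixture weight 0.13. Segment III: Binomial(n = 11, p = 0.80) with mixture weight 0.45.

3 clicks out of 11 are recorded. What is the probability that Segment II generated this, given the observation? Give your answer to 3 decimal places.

0.027

Posterior ∝ prior × likelihood, so P(k | x) ∝ π_k f_k(x); normalise over all components.
Component likelihoods at x = 3 clicks out of 11:
  p_I = C(11,3)·0.69^3·0.31^8 = 165·0.328509·8.52891e-05 = 0.00462301
  p_II = C(11,3)·0.78^3·0.22^8 = 165·0.474552·5.48759e-06 = 0.000429684
  p_III = C(11,3)·0.80^3·0.20^8 = 165·0.512·2.56e-06 = 0.000216269
Prior × likelihood for each component:
  π_I·p_I = 0.42 × 0.00462301 = 0.00194166
  π_II·p_II = 0.13 × 0.000429684 = 5.58589e-05
  π_III·p_III = 0.45 × 0.000216269 = 9.7321e-05
Denominator: 0.00194166 + 5.58589e-05 + 9.7321e-05 = 0.00209484
P(Segment II | 3 clicks out of 11) = 5.58589e-05 / 0.00209484 ≈ 0.027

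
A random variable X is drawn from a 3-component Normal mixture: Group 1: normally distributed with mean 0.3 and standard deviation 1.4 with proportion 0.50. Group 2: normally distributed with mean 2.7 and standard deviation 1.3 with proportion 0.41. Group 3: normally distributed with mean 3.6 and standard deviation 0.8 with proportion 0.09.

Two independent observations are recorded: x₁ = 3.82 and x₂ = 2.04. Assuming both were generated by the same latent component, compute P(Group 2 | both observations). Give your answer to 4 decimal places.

Posterior ∝ prior × likelihood, so P(k | x) ∝ P(Z=k) f_k(x); normalise over all components.
Since both observations come from the same component, the likelihood for component k is f_k(x₁)·f_k(x₂).
  p_1 = [(1/(1.4·√(2π)))·exp(−(3.82−0.3)²/(2·1.4²)) = 0.284959·exp(-3.16082) = 0.0120797] × [0.13163] = 0.00159006
  p_2 = [(1/(1.3·√(2π)))·exp(−(3.82−2.7)²/(2·1.3²)) = 0.306879·exp(-0.37112) = 0.211733] × [0.269772] = 0.0571197
  p_3 = [(1/(0.8·√(2π)))·exp(−(3.82−3.6)²/(2·0.8²)) = 0.498678·exp(-0.03781) = 0.480174] × [0.0744934] = 0.0357698
Multiply by the mixture weights:
  P(Z=1)·p_1 = 0.50 × 0.00159006 = 0.000795029
  P(Z=2)·p_2 = 0.41 × 0.0571197 = 0.0234191
  P(Z=3)·p_3 = 0.09 × 0.0357698 = 0.00321928
Denominator: 0.000795029 + 0.0234191 + 0.00321928 = 0.0274334
P(Group 2 | x₁, x₂) ≈ 0.8537

0.8537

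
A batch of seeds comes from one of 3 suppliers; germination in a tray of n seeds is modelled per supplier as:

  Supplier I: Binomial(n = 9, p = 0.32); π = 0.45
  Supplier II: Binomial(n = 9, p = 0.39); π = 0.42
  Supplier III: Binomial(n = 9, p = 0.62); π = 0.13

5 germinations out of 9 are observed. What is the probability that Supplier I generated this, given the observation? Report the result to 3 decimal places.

0.295

Apply Bayes' rule: the posterior for each component is proportional to its prior times its likelihood at x.
Evaluate each component's likelihood at the observed value:
  L_I = C(9,5)·0.32^5·0.68^4 = 126·0.00335544·0.213814 = 0.0903974
  L_II = C(9,5)·0.39^5·0.61^4 = 126·0.00902242·0.138458 = 0.157403
  L_III = C(9,5)·0.62^5·0.38^4 = 126·0.0916133·0.0208514 = 0.240693
Prior × likelihood for each component:
  w_I·L_I = 0.45 × 0.0903974 = 0.0406788
  w_II·L_II = 0.42 × 0.157403 = 0.0661092
  w_III·L_III = 0.13 × 0.240693 = 0.0312901
Marginal: 0.0406788 + 0.0661092 + 0.0312901 = 0.138078
P(Supplier I | 5 germinations out of 9) = 0.0406788 / 0.138078 ≈ 0.295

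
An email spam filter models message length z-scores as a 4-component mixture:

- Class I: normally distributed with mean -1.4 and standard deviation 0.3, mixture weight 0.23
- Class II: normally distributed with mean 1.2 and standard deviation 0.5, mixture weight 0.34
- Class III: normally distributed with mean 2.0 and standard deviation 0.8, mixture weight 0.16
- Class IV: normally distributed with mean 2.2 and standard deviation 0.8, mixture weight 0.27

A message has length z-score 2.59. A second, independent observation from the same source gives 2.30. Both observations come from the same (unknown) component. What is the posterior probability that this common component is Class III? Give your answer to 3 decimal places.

0.322

P(component k | x) = π_k·f_k(x) / marginal(x), where marginal(x) = Σ_j π_j·f_j(x).
Since both observations come from the same component, the likelihood for component k is f_k(x₁)·f_k(x₂).
  L_I = [(1/(0.3·√(2π)))·exp(−(2.59−-1.4)²/(2·0.3²)) = 1.329808·exp(-88.44500) = 5.15957e-39] × [1.2396e-33] = 6.39579e-72
  L_II = [(1/(0.5·√(2π)))·exp(−(2.59−1.2)²/(2·0.5²)) = 0.797885·exp(-3.86420) = 0.0167394] × [0.0709492] = 0.00118765
  L_III = [(1/(0.8·√(2π)))·exp(−(2.59−2.0)²/(2·0.8²)) = 0.498678·exp(-0.27195) = 0.379938] × [0.464819] = 0.176602
  L_IV = [(1/(0.8·√(2π)))·exp(−(2.59−2.2)²/(2·0.8²)) = 0.498678·exp(-0.11883) = 0.442806] × [0.494797] = 0.219099
Weight by the priors:
  π_I·L_I = 0.23 × 6.39579e-72 = 1.47103e-72
  π_II·L_II = 0.34 × 0.00118765 = 0.000403799
  π_III·L_III = 0.16 × 0.176602 = 0.0282564
  π_IV·L_IV = 0.27 × 0.219099 = 0.0591568
Marginal: 1.47103e-72 + 0.000403799 + 0.0282564 + 0.0591568 = 0.0878169
P(Class III | x) = 0.0282564 / 0.0878169 ≈ 0.322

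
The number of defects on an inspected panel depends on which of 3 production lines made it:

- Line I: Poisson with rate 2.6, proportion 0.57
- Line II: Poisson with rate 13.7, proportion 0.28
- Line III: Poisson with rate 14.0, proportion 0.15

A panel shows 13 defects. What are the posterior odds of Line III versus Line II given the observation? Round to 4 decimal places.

0.5259

Since P(k|x) ∝ π_k f_k(x), the posterior odds are π_i f_i(x) / (π_j f_j(x)).
Evaluate each component's likelihood at the observed value:
  f_I = e^(−2.6)·2.6^13/13! = 2.95943e-06
  f_II = e^(−13.7)·13.7^13/13! = 0.107957
  f_III = e^(−14.0)·14.0^13/13! = 0.105989
Posterior odds = (π_III·f_III) / (π_II·f_II) = (0.15·0.105989) / (0.28·0.107957) = 0.0158984 / 0.0302281 ≈ 0.5259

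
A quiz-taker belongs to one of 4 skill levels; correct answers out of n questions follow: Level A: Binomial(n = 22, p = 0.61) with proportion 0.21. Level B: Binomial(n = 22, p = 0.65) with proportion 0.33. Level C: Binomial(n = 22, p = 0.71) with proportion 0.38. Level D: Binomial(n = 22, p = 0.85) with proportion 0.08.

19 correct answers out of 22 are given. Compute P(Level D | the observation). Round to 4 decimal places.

P(component k | x) = P(Z=k)·f_k(x) / marginal(x), where marginal(x) = Σ_j P(Z=j)·f_j(x).
Binomial probabilities:
  p_A = C(22,19)·0.61^19·0.39^3 = 1540·8.34194e-05·0.059319 = 0.00762046
  p_B = C(22,19)·0.65^19·0.35^3 = 1540·0.000278839·0.042875 = 0.0184111
  p_C = C(22,19)·0.71^19·0.29^3 = 1540·0.00149248·0.024389 = 0.0560562
  p_D = C(22,19)·0.85^19·0.15^3 = 1540·0.0455994·0.003375 = 0.237003
Prior × likelihood for each component:
  P(Z=A)·p_A = 0.21 × 0.00762046 = 0.0016003
  P(Z=B)·p_B = 0.33 × 0.0184111 = 0.00607565
  P(Z=C)·p_C = 0.38 × 0.0560562 = 0.0213013
  P(Z=D)·p_D = 0.08 × 0.237003 = 0.0189603
Normaliser: 0.0016003 + 0.00607565 + 0.0213013 + 0.0189603 = 0.0479375
So the posterior for Level D is 0.0189603 / 0.0479375 ≈ 0.3955.

0.3955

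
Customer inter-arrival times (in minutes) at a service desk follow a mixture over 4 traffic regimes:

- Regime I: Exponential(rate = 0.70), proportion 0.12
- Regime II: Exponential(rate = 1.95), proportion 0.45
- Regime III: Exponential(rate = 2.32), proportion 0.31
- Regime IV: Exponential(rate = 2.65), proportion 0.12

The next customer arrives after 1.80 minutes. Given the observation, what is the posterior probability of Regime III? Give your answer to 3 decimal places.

0.173

P(component k | x) = w_k·f_k(x) / marginal(x), where marginal(x) = Σ_j w_j·f_j(x).
Exponential densities:
  L_I = 0.70·e^(−0.70·1.80) = 0.70·e^(−1.2600) = 0.198558
  L_II = 1.95·e^(−1.95·1.80) = 1.95·e^(−3.5100) = 0.058299
  L_III = 2.32·e^(−2.32·1.80) = 2.32·e^(−4.1760) = 0.0356348
  L_IV = 2.65·e^(−2.65·1.80) = 2.65·e^(−4.7700) = 0.022473
Multiply by the mixture weights:
  w_I·L_I = 0.12 × 0.198558 = 0.0238269
  w_II·L_II = 0.45 × 0.058299 = 0.0262345
  w_III·L_III = 0.31 × 0.0356348 = 0.0110468
  w_IV·L_IV = 0.12 × 0.022473 = 0.00269676
Normaliser: 0.0238269 + 0.0262345 + 0.0110468 + 0.00269676 = 0.063805
P(Regime III | data) ≈ 0.173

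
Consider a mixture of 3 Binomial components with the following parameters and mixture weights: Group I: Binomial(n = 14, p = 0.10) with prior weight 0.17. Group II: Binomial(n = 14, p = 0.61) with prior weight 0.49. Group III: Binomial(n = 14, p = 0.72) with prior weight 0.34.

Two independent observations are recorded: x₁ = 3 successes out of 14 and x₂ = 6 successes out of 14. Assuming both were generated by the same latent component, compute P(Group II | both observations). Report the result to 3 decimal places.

P(component k | x) = π_k·f_k(x) / marginal(x), where marginal(x) = Σ_j π_j·f_j(x).
Since both observations come from the same component, the likelihood for component k is f_k(x₁)·f_k(x₂).
  L_I = [C(14,3)·0.10^3·0.90^11 = 364·0.001·0.313811 = 0.114227] × [0.00129269] = 0.000147661
  L_II = [C(14,3)·0.61^3·0.39^11 = 364·0.226981·3.17476e-05 = 0.00262302] × [0.082804] = 0.000217196
  L_III = [C(14,3)·0.72^3·0.28^11 = 364·0.373248·8.29351e-07 = 0.000112678] × [0.0158057] = 1.78095e-06
Prior × likelihood for each component:
  π_I·L_I = 0.17 × 0.000147661 = 2.51023e-05
  π_II·L_II = 0.49 × 0.000217196 = 0.000106426
  π_III·L_III = 0.34 × 1.78095e-06 = 6.05523e-07
Marginal: 2.51023e-05 + 0.000106426 + 6.05523e-07 = 0.000132134
P(Group II | x₁,x₂) = 0.000106426 / 0.000132134 ≈ 0.805

0.805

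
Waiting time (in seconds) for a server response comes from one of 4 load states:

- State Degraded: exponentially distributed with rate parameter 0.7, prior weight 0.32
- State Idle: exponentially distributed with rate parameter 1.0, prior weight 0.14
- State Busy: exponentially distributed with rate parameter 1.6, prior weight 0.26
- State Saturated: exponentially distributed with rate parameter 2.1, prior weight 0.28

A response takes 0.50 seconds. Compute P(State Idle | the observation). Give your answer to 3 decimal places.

0.134

The responsibility of component k is w_k f_k(x) divided by Σ_j w_j f_j(x).
Evaluate each component's likelihood at the observed value:
  f_Degraded = 0.493282
  f_Idle = 0.606531
  f_Busy = 0.718926
  f_Saturated = 0.734869
Prior × likelihood for each component:
  w_Degraded·f_Degraded = 0.32 × 0.493282 = 0.15785
  w_Idle·f_Idle = 0.14 × 0.606531 = 0.0849143
  w_Busy·f_Busy = 0.26 × 0.718926 = 0.186921
  w_Saturated·f_Saturated = 0.28 × 0.734869 = 0.205763
Sum: 0.15785 + 0.0849143 + 0.186921 + 0.205763 = 0.635449
Responsibility of State Idle: 0.0849143 / 0.635449 ≈ 0.134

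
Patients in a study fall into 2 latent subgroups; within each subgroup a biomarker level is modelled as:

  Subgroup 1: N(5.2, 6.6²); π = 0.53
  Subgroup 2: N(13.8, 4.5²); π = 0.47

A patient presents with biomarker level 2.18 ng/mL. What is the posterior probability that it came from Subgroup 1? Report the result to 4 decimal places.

0.9510

Apply Bayes' rule: the posterior for each component is proportional to its prior times its likelihood at x.
Component likelihoods at x = 2.18 ng/mL:
  p_1 = 0.0544378
  p_2 = 0.00316073
Unnormalised posteriors:
  π_1·p_1 = 0.53 × 0.0544378 = 0.028852
  π_2·p_2 = 0.47 × 0.00316073 = 0.00148554
Evidence: 0.028852 + 0.00148554 = 0.0303376
Responsibility of Subgroup 1: 0.028852 / 0.0303376 ≈ 0.9510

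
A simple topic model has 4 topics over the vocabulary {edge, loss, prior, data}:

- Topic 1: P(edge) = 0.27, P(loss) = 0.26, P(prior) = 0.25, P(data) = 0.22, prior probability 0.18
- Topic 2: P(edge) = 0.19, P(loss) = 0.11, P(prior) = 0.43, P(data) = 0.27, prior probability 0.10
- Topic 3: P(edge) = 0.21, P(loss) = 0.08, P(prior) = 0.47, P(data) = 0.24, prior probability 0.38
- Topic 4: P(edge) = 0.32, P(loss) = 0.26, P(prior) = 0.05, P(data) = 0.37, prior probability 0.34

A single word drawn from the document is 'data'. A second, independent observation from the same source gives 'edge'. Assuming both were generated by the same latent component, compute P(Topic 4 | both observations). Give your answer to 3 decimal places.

Apply Bayes' rule: the posterior for each component is proportional to its prior times its likelihood at x.
Since both observations come from the same component, the likelihood for component k is f_k(x₁)·f_k(x₂).
  f_1 = [0.22] × [0.27] = 0.0594
  f_2 = [0.27] × [0.19] = 0.0513
  f_3 = [0.24] × [0.21] = 0.0504
  f_4 = [0.37] × [0.32] = 0.1184
Unnormalised posteriors:
  P(Z=1)·f_1 = 0.18 × 0.0594 = 0.010692
  P(Z=2)·f_2 = 0.10 × 0.0513 = 0.00513
  P(Z=3)·f_3 = 0.38 × 0.0504 = 0.019152
  P(Z=4)·f_4 = 0.34 × 0.1184 = 0.040256
Evidence: 0.010692 + 0.00513 + 0.019152 + 0.040256 = 0.07523
P(Topic 4 | x) ≈ 0.535

0.535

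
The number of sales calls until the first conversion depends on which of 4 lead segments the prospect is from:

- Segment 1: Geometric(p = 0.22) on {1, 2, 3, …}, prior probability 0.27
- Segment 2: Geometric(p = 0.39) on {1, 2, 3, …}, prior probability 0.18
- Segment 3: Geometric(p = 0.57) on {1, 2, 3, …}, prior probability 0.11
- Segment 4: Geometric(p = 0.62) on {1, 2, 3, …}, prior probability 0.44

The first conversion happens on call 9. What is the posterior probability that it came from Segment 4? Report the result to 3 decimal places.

0.012

Posterior ∝ prior × likelihood, so P(k | x) ∝ π_k f_k(x); normalise over all components.
Evaluate each component's likelihood at the observed value:
  p_1 = 0.0301425
  p_2 = 0.00747659
  p_3 = 0.000666227
  p_4 = 0.000269563
Multiply by the mixture weights:
  π_1·p_1 = 0.27 × 0.0301425 = 0.00813848
  π_2·p_2 = 0.18 × 0.00747659 = 0.00134579
  π_3·p_3 = 0.11 × 0.000666227 = 7.3285e-05
  π_4·p_4 = 0.44 × 0.000269563 = 0.000118608
Normaliser: 0.00813848 + 0.00134579 + 7.3285e-05 + 0.000118608 = 0.00967616
P(Segment 4 | the observation) = 0.000118608 / 0.00967616 ≈ 0.012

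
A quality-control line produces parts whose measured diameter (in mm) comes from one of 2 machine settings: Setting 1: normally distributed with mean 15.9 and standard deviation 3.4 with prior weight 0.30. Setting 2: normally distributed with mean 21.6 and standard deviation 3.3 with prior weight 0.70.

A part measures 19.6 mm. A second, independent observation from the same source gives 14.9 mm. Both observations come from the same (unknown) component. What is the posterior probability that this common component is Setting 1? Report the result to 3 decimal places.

0.669

The responsibility of component k is π_k f_k(x) divided by Σ_j π_j f_j(x).
Since both observations come from the same component, the likelihood for component k is f_k(x₁)·f_k(x₂).
  p_1 = [(1/(3.4·√(2π)))·exp(−(19.6−15.9)²/(2·3.4²)) = 0.117336·exp(-0.59213) = 0.0649043] × [0.112369] = 0.00729323
  p_2 = [(1/(3.3·√(2π)))·exp(−(19.6−21.6)²/(2·3.3²)) = 0.120892·exp(-0.18365) = 0.100609] × [0.0153917] = 0.00154854
Multiply by the mixture weights:
  π_1·p_1 = 0.30 × 0.00729323 = 0.00218797
  π_2·p_2 = 0.70 × 0.00154854 = 0.00108398
Marginal: 0.00218797 + 0.00108398 = 0.00327195
P(Setting 1 | x) = 0.00218797 / 0.00327195 ≈ 0.669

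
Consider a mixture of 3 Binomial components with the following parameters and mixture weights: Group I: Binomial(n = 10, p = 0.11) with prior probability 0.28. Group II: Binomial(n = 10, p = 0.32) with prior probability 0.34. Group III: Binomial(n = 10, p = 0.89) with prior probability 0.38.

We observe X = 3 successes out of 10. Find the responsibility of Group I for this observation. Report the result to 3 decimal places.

0.180

P(component k | x) = π_k·f_k(x) / marginal(x), where marginal(x) = Σ_j π_j·f_j(x).
Binomial probabilities:
  p_I = 0.0706463
  p_II = 0.264359
  p_III = 1.64854e-05
Weight by the priors:
  π_I·p_I = 0.28 × 0.0706463 = 0.019781
  π_II·p_II = 0.34 × 0.264359 = 0.089882
  π_III·p_III = 0.38 × 1.64854e-05 = 6.26446e-06
Evidence: 0.019781 + 0.089882 + 6.26446e-06 = 0.109669
P(Group I | 3 successes out of 10) = 0.019781 / 0.109669 ≈ 0.180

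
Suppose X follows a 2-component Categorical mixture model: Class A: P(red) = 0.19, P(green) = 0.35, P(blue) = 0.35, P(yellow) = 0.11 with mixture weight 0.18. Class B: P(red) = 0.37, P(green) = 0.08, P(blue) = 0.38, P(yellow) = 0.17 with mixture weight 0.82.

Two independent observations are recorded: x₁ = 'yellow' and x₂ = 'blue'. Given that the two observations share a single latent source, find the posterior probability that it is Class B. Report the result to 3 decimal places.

The responsibility of component k is P(Z=k) f_k(x) divided by Σ_j P(Z=j) f_j(x).
Since both observations come from the same component, the likelihood for component k is f_k(x₁)·f_k(x₂).
  L_A = [P(yellow | comp) = 0.11] × [0.35] = 0.0385
  L_B = [P(yellow | comp) = 0.17] × [0.38] = 0.0646
Unnormalised posteriors:
  P(Z=A)·L_A = 0.18 × 0.0385 = 0.00693
  P(Z=B)·L_B = 0.82 × 0.0646 = 0.052972
Evidence: 0.00693 + 0.052972 = 0.059902
Responsibility of Class B: 0.052972 / 0.059902 ≈ 0.884

0.884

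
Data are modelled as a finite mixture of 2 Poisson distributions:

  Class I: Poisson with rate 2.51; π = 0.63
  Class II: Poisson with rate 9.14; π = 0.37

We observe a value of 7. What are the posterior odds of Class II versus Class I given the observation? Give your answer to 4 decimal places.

The posterior odds equal the prior odds times the likelihood ratio: (P(Z=i)/P(Z=j))·(f_i(x)/f_j(x)).
Component likelihoods at x = 7:
  f_I = 0.0101206
  f_II = 0.113433
Odds = (0.37/0.63) × (0.113433/0.0101206) = 0.587302 × 11.2082 ≈ 6.5826

6.5826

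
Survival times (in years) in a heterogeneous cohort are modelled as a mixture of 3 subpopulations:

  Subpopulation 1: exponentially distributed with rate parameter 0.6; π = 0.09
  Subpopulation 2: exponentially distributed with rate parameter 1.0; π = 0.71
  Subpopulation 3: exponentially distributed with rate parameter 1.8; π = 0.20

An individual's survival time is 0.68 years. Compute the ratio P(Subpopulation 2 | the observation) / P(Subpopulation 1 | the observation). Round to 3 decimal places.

Posterior odds = (P(Z=i) f_i(x)) / (P(Z=j) f_j(x)); the normalising sum cancels.
Component likelihoods at x = 0.68 years:
  L_1 = 0.6·e^(−0.6·0.68) = 0.6·e^(−0.4080) = 0.398987
  L_2 = 1.0·e^(−1.0·0.68) = 1.0·e^(−0.6800) = 0.506617
  L_3 = 1.8·e^(−1.8·0.68) = 1.8·e^(−1.2240) = 0.529293
Posterior odds = (P(Z=2)·L_2) / (P(Z=1)·L_1) = (0.71·0.506617) / (0.09·0.398987) = 0.359698 / 0.0359089 ≈ 10.017

10.017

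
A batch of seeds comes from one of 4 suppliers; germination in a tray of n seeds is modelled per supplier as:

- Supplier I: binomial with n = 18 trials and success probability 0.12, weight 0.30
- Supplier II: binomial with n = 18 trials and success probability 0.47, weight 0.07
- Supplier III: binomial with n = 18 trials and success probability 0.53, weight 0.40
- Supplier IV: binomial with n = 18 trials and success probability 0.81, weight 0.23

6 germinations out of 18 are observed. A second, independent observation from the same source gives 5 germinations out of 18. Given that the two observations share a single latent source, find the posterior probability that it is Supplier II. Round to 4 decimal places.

The responsibility of component k is π_k f_k(x) divided by Σ_j π_j f_j(x).
Since both observations come from the same component, the likelihood for component k is f_k(x₁)·f_k(x₂).
  f_I = [0.011955] × [0.0404632] = 0.000483739
  f_II = [0.0983035] × [0.0511629] = 0.00502949
  f_III = [0.0478081] × [0.0195673] = 0.000935475
  f_IV = [1.16045e-05] × [1.25632e-06] = 1.4579e-11
Multiply by the mixture weights:
  π_I·f_I = 0.30 × 0.000483739 = 0.000145122
  π_II·f_II = 0.07 × 0.00502949 = 0.000352064
  π_III·f_III = 0.40 × 0.000935475 = 0.00037419
  π_IV·f_IV = 0.23 × 1.4579e-11 = 3.35316e-12
Normaliser: 0.000145122 + 0.000352064 + 0.00037419 + 3.35316e-12 = 0.000871376
So the posterior for Supplier II is 0.000352064 / 0.000871376 ≈ 0.4040.

0.4040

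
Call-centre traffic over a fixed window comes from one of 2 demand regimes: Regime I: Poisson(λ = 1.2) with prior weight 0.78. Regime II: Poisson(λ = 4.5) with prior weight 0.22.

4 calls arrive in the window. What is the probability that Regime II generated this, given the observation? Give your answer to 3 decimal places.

The responsibility of component k is π_k f_k(x) divided by Σ_j π_j f_j(x).
Component likelihoods at x = 4 calls:
  L_I = 0.0260232
  L_II = 0.189808
Multiply by the mixture weights:
  π_I·L_I = 0.78 × 0.0260232 = 0.0202981
  π_II·L_II = 0.22 × 0.189808 = 0.0417577
Evidence: 0.0202981 + 0.0417577 = 0.0620558
P(Regime II | the observation) = 0.0417577 / 0.0620558 ≈ 0.673

0.673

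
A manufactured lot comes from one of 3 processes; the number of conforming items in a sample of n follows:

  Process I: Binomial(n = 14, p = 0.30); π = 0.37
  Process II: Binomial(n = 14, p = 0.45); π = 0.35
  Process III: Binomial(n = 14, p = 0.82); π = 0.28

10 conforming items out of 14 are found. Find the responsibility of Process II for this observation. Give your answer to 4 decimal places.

P(component k | x) = P(Z=k)·f_k(x) / marginal(x), where marginal(x) = Σ_j P(Z=j)·f_j(x).
Evaluate each component's likelihood at the observed value:
  L_I = 0.00141918
  L_II = 0.0311896
  L_III = 0.144432
Prior × likelihood for each component:
  P(Z=I)·L_I = 0.37 × 0.00141918 = 0.000525098
  P(Z=II)·L_II = 0.35 × 0.0311896 = 0.0109164
  P(Z=III)·L_III = 0.28 × 0.144432 = 0.0404409
Denominator: 0.000525098 + 0.0109164 + 0.0404409 = 0.0518823
P(Process II | data) = 0.0109164 / 0.0518823 ≈ 0.2104

0.2104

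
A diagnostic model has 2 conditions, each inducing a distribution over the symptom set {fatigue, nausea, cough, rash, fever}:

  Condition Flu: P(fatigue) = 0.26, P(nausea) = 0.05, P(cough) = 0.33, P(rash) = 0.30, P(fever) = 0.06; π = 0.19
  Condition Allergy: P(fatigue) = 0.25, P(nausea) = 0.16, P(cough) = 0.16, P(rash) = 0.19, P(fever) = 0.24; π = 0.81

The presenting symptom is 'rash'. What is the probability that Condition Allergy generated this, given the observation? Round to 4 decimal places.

The responsibility of component k is π_k f_k(x) divided by Σ_j π_j f_j(x).
Component likelihoods at x = 'rash':
  L_Flu = P(rash | comp) = 0.30
  L_Allergy = P(rash | comp) = 0.19
Unnormalised posteriors:
  π_Flu·L_Flu = 0.19 × 0.3 = 0.057
  π_Allergy·L_Allergy = 0.81 × 0.19 = 0.1539
Denominator: 0.057 + 0.1539 = 0.2109
P(Condition Allergy | data) = 0.1539 / 0.2109 ≈ 0.7297

0.7297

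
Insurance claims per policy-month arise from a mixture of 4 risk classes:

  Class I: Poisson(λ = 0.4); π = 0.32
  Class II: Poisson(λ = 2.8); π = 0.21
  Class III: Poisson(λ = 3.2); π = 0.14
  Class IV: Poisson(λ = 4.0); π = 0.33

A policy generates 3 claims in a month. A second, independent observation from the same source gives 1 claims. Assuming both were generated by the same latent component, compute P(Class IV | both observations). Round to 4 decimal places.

P(component k | x) = π_k·f_k(x) / marginal(x), where marginal(x) = Σ_j π_j·f_j(x).
Since both observations come from the same component, the likelihood for component k is f_k(x₁)·f_k(x₂).
  f_I = [0.00715008] × [0.268128] = 0.00191714
  f_II = [0.222484] × [0.170268] = 0.0378819
  f_III = [0.222616] × [0.130439] = 0.0290378
  f_IV = [0.195367] × [0.0732626] = 0.0143131
Weight by the priors:
  π_I·f_I = 0.32 × 0.00191714 = 0.000613484
  π_II·f_II = 0.21 × 0.0378819 = 0.0079552
  π_III·f_III = 0.14 × 0.0290378 = 0.00406529
  π_IV·f_IV = 0.33 × 0.0143131 = 0.00472331
Sum: 0.000613484 + 0.0079552 + 0.00406529 + 0.00472331 = 0.0173573
So the posterior for Class IV is 0.00472331 / 0.0173573 ≈ 0.2721.

0.2721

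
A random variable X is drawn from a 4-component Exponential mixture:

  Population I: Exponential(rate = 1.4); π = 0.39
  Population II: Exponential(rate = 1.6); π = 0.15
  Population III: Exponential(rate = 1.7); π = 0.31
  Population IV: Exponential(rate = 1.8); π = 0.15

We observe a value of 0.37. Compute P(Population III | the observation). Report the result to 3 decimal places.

Posterior ∝ prior × likelihood, so P(k | x) ∝ π_k f_k(x); normalise over all components.
Exponential densities:
  L_I = 0.833995
  L_II = 0.885152
  L_III = 0.906312
  L_IV = 0.924767
Unnormalised posteriors:
  π_I·L_I = 0.39 × 0.833995 = 0.325258
  π_II·L_II = 0.15 × 0.885152 = 0.132773
  π_III·L_III = 0.31 × 0.906312 = 0.280957
  π_IV·L_IV = 0.15 × 0.924767 = 0.138715
Normaliser: 0.325258 + 0.132773 + 0.280957 + 0.138715 = 0.877703
P(Population III | the observation) = 0.280957 / 0.877703 ≈ 0.320

0.320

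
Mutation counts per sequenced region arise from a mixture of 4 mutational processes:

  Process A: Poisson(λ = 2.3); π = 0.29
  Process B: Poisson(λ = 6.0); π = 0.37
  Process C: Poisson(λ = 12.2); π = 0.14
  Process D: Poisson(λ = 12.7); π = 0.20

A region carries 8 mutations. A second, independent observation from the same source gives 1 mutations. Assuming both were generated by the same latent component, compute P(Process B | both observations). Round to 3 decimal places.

P(component k | x) = w_k·f_k(x) / marginal(x), where marginal(x) = Σ_j w_j·f_j(x).
Since both observations come from the same component, the likelihood for component k is f_k(x₁)·f_k(x₂).
  p_A = [0.00194726] × [0.230595] = 0.00044903
  p_B = [0.103258] × [0.0148725] = 0.0015357
  p_C = [0.0612302] × [6.13716e-05] = 3.75779e-06
  p_D = [0.0512117] × [3.87493e-05] = 1.98442e-06
Weight by the priors:
  w_A·p_A = 0.29 × 0.00044903 = 0.000130219
  w_B·p_B = 0.37 × 0.0015357 = 0.00056821
  w_C·p_C = 0.14 × 3.75779e-06 = 5.26091e-07
  w_D·p_D = 0.20 × 1.98442e-06 = 3.96884e-07
Marginal: 0.000130219 + 0.00056821 + 5.26091e-07 + 3.96884e-07 = 0.000699351
Responsibility of Process B: 0.00056821 / 0.000699351 ≈ 0.812

0.812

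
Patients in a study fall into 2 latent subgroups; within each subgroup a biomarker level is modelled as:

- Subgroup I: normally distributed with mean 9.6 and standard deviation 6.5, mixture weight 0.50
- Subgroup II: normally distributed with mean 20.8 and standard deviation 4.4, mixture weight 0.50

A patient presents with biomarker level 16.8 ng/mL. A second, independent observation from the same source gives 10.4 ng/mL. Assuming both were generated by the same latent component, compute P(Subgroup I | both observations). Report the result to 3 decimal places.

Apply Bayes' rule: the posterior for each component is proportional to its prior times its likelihood at x.
Since both observations come from the same component, the likelihood for component k is f_k(x₁)·f_k(x₂).
  f_I = [(1/(6.5·√(2π)))·exp(−(16.8−9.6)²/(2·6.5²)) = 0.061376·exp(-0.61349) = 0.0332323] × [0.0609126] = 0.00202427
  f_II = [(1/(4.4·√(2π)))·exp(−(16.8−20.8)²/(2·4.4²)) = 0.090669·exp(-0.41322) = 0.0599787] × [0.00555014] = 0.00033289
Unnormalised posteriors:
  π_I·f_I = 0.50 × 0.00202427 = 0.00101213
  π_II·f_II = 0.50 × 0.00033289 = 0.000166445
Denominator: 0.00101213 + 0.000166445 = 0.00117858
P(Subgroup I | x) ≈ 0.859

0.859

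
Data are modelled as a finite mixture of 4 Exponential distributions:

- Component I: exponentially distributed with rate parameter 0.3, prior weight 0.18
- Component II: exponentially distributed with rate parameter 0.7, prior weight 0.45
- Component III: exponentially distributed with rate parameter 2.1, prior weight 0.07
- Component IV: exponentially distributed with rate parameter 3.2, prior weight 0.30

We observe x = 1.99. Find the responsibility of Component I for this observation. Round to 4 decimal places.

0.2658

By Bayes' theorem, P(k | x) = w_k f_k(x) / Σ_j w_j f_j(x).
Evaluate each component's likelihood at the observed value:
  f_I = 0.3·e^(−0.3·1.99) = 0.3·e^(−0.5970) = 0.165138
  f_II = 0.7·e^(−0.7·1.99) = 0.7·e^(−1.3930) = 0.17383
  f_III = 2.1·e^(−2.1·1.99) = 2.1·e^(−4.1790) = 0.032159
  f_IV = 3.2·e^(−3.2·1.99) = 3.2·e^(−6.3680) = 0.00548988
Weight by the priors:
  w_I·f_I = 0.18 × 0.165138 = 0.0297249
  w_II·f_II = 0.45 × 0.17383 = 0.0782237
  w_III·f_III = 0.07 × 0.032159 = 0.00225113
  w_IV·f_IV = 0.30 × 0.00548988 = 0.00164696
Sum: 0.0297249 + 0.0782237 + 0.00225113 + 0.00164696 = 0.111847
P(Component I | 1.99) = 0.0297249 / 0.111847 ≈ 0.2658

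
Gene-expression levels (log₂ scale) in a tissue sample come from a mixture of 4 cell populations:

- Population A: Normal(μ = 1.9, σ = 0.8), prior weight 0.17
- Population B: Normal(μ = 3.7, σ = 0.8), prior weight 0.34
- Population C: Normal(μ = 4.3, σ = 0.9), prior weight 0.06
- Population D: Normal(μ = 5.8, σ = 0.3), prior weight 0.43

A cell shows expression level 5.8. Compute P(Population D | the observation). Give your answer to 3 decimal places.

By Bayes' theorem, P(k | x) = π_k f_k(x) / Σ_j π_j f_j(x).
Normal densities:
  L_A = (1/(0.8·√(2π)))·exp(−(5.8−1.9)²/(2·0.8²)) = 0.498678·exp(-11.88281) = 3.44493e-06
  L_B = (1/(0.8·√(2π)))·exp(−(5.8−3.7)²/(2·0.8²)) = 0.498678·exp(-3.44531) = 0.0159052
  L_C = (1/(0.9·√(2π)))·exp(−(5.8−4.3)²/(2·0.9²)) = 0.443269·exp(-1.38889) = 0.11053
  L_D = (1/(0.3·√(2π)))·exp(−(5.8−5.8)²/(2·0.3²)) = 1.329808·exp(-0.00000) = 1.32981
Unnormalised posteriors:
  π_A·L_A = 0.17 × 3.44493e-06 = 5.85638e-07
  π_B·L_B = 0.34 × 0.0159052 = 0.00540778
  π_C·L_C = 0.06 × 0.11053 = 0.00663181
  π_D·L_D = 0.43 × 1.32981 = 0.571817
Evidence: 5.85638e-07 + 0.00540778 + 0.00663181 + 0.571817 = 0.583857
P(Population D | 5.8) = 0.571817 / 0.583857 ≈ 0.979

0.979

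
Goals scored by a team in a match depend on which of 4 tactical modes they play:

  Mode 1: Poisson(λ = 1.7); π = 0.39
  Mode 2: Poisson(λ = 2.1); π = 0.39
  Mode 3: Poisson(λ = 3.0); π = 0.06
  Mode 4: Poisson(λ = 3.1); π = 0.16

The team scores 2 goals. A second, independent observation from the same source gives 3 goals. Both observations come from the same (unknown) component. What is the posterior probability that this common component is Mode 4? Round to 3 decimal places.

Apply Bayes' rule: the posterior for each component is proportional to its prior times its likelihood at x.
Since both observations come from the same component, the likelihood for component k is f_k(x₁)·f_k(x₂).
  p_1 = [e^(−1.7)·1.7^2/2! = 0.263978] × [0.149587] = 0.0394877
  p_2 = [e^(−2.1)·2.1^2/2! = 0.270016] × [0.189011] = 0.0510362
  p_3 = [e^(−3.0)·3.0^2/2! = 0.224042] × [0.224042] = 0.0501947
  p_4 = [e^(−3.1)·3.1^2/2! = 0.216461] × [0.223677] = 0.0484174
Multiply by the mixture weights:
  P(Z=1)·p_1 = 0.39 × 0.0394877 = 0.0154002
  P(Z=2)·p_2 = 0.39 × 0.0510362 = 0.0199041
  P(Z=3)·p_3 = 0.06 × 0.0501947 = 0.00301168
  P(Z=4)·p_4 = 0.16 × 0.0484174 = 0.00774678
Marginal: 0.0154002 + 0.0199041 + 0.00301168 + 0.00774678 = 0.0460628
P(Mode 4 | x₁,x₂) = 0.00774678 / 0.0460628 ≈ 0.168

0.168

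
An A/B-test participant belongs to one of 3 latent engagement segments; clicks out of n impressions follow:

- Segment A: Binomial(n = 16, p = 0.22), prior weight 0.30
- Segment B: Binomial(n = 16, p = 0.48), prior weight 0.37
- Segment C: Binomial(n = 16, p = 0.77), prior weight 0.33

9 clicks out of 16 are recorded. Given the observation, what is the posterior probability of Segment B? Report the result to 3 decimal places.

Posterior ∝ prior × likelihood, so P(k | x) ∝ π_k f_k(x); normalise over all components.
Evaluate each component's likelihood at the observed value:
  L_A = 0.00242601
  L_B = 0.159082
  L_C = 0.0370627
Multiply by the mixture weights:
  π_A·L_A = 0.30 × 0.00242601 = 0.000727803
  π_B·L_B = 0.37 × 0.159082 = 0.0588603
  π_C·L_C = 0.33 × 0.0370627 = 0.0122307
Evidence: 0.000727803 + 0.0588603 + 0.0122307 = 0.0718188
So the posterior for Segment B is 0.0588603 / 0.0718188 ≈ 0.820.

0.820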